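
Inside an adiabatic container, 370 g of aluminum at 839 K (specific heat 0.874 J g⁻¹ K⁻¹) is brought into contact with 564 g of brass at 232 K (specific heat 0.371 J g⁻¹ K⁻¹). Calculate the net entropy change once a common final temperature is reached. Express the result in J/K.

Energy balance: T_f = (m₁c₁T₁ + m₂c₂T₂)/(m₁c₁ + m₂c₂) = 600.54 K.
ΔS₁ = m₁c₁ ln(T_f/T₁) = 323.38 × ln(600.54/839) = -108.1 J/K.
ΔS₂ = m₂c₂ ln(T_f/T₂) = 209.244 × ln(600.54/232) = 199 J/K.
ΔS_total = -108.1 + 199 = 90.9 J/K.

ΔS_total = 90.9 J/K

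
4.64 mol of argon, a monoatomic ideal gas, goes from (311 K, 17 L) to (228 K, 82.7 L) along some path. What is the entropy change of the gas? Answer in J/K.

ΔS = 43.1 J/K

Entropy is a state function: ΔS = nC_V ln(T₂/T₁) + nR ln(V₂/V₁), with C_V = 3R/2 = 12.47 J mol⁻¹ K⁻¹ for a monoatomic ideal gas.
ΔS = 4.64 × [12.47 × ln(228/311) + 8.314 × ln(82.7/17)] = 43.1 J/K.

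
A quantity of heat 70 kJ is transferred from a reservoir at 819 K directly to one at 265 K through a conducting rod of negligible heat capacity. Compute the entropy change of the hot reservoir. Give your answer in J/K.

ΔS_hot = -85.5 J/K

The hot reservoir loses heat Q, so ΔS_hot = −Q/T_H = −70000/819 = -85.5 J/K.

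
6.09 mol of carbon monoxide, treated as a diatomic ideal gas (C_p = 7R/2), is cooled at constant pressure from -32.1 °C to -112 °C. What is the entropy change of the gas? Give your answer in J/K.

In kelvin: T₁ = 241.05 K, T₂ = 161.15 K. At constant pressure, ΔS = nC_p ln(T₂/T₁) with C_p = 7R/2 = 29.1 J mol⁻¹ K⁻¹.
ΔS = 6.09 × 29.1 × ln(161.15/241.05) = -71.4 J/K.

ΔS = -71.4 J/K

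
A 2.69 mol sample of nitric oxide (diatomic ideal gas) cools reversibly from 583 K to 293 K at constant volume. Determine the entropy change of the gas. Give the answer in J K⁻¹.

ΔS = -38.5 J/K

At constant volume, ΔS = nC_V ln(T₂/T₁) with C_V = 5R/2 = 20.79 J mol⁻¹ K⁻¹.
ΔS = 2.69 × 20.79 × ln(293/583) = -38.5 J/K.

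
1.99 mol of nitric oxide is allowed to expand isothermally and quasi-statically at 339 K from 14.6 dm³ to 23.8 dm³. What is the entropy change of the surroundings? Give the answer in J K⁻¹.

ΔS_surr = -8.08 J/K

For an isothermal ideal gas ΔS_gas = nR ln(V₂/V₁) = 1.99 × 8.314 × ln(23.8/14.6) = 8.08 J/K.
The process is reversible, so ΔS_surr = −ΔS_gas = -8.08 J/K and ΔS_universe = 0.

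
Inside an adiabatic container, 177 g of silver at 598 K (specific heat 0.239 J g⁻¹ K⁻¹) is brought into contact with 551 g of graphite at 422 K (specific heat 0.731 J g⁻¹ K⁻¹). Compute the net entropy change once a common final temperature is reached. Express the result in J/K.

ΔS_total = 2.56 J/K

Energy balance: T_f = (m₁c₁T₁ + m₂c₂T₂)/(m₁c₁ + m₂c₂) = 438.73 K.
ΔS₁ = m₁c₁ ln(T_f/T₁) = 42.303 × ln(438.73/598) = -13.1 J/K.
ΔS₂ = m₂c₂ ln(T_f/T₂) = 402.781 × ln(438.73/422) = 15.66 J/K.
ΔS_total = -13.1 + 15.66 = 2.56 J/K.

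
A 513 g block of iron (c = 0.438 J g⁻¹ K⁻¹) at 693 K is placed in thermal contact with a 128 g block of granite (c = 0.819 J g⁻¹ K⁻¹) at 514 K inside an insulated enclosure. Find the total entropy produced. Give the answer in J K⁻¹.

Energy balance: T_f = (m₁c₁T₁ + m₂c₂T₂)/(m₁c₁ + m₂c₂) = 636.05 K.
ΔS₁ = m₁c₁ ln(T_f/T₁) = 224.694 × ln(636.05/693) = -19.27 J/K.
ΔS₂ = m₂c₂ ln(T_f/T₂) = 104.832 × ln(636.05/514) = 22.34 J/K.
ΔS_total = -19.27 + 22.34 = 3.07 J/K.

ΔS_total = 3.07 J/K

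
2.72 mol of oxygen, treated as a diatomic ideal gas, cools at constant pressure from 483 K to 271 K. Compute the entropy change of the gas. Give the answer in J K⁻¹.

ΔS = -45.7 J/K

At constant pressure, ΔS = nC_p ln(T₂/T₁) with C_p = 7R/2 = 29.1 J mol⁻¹ K⁻¹.
ΔS = 2.72 × 29.1 × ln(271/483) = -45.7 J/K.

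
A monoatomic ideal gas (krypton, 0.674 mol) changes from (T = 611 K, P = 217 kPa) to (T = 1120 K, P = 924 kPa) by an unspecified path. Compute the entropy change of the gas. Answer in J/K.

ΔS = 0.371 J/K

ΔS = nC_p ln(T₂/T₁) − nR ln(P₂/P₁), with C_p = 5R/2 = 20.79 J mol⁻¹ K⁻¹ for a monoatomic ideal gas.
ΔS = 0.674 × [20.79 × ln(1120/611) − 8.314 × ln(924/217)] = 0.371 J/K.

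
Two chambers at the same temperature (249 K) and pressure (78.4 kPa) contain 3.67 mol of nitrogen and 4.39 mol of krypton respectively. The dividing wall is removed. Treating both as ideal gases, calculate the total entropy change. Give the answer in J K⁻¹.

Mole fractions: x_A = 3.67/8.06 = 0.455, x_B = 0.545.
ΔS_mix = −R(n_A ln x_A + n_B ln x_B) = −8.314 × (3.67 ln 0.455 + 4.39 ln 0.545) = 46.2 J/K.

ΔS_mix = 46.2 J/K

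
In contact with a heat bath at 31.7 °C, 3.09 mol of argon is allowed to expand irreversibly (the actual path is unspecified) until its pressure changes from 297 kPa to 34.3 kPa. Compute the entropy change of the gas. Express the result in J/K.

Entropy is a state function, so ΔS_gas depends only on the end states.
For an isothermal ideal gas ΔS_gas = nR ln(P₁/P₂) = 3.09 × 8.314 × ln(297/34.3) = 55.5 J/K.

ΔS_gas = 55.5 J/K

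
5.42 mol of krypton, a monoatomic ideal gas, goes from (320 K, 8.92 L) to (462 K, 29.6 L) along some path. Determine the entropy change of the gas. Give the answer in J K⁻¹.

ΔS = 78.9 J/K

Entropy is a state function: ΔS = nC_V ln(T₂/T₁) + nR ln(V₂/V₁), with C_V = 3R/2 = 12.47 J mol⁻¹ K⁻¹ for a monoatomic ideal gas.
ΔS = 5.42 × [12.47 × ln(462/320) + 8.314 × ln(29.6/8.92)] = 78.9 J/K.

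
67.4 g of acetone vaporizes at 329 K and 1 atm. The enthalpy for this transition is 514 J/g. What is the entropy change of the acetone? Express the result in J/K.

Heat absorbed by the substance: Q = mL = 67.4 × 514 = 34643.6 J.
At constant T, ΔS = Q_rev/T = 34643.6 / 329 = 105 J/K.

ΔS = 105 J/K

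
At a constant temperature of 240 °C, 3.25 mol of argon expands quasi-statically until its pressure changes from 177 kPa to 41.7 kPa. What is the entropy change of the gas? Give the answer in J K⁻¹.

ΔS_gas = 39.1 J/K

For an isothermal ideal gas ΔS_gas = nR ln(P₁/P₂) = 3.25 × 8.314 × ln(177/41.7) = 39.1 J/K.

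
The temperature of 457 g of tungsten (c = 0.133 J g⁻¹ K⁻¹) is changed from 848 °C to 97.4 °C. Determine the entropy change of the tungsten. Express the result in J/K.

In kelvin: T₁ = 1121.15 K, T₂ = 370.55 K. ΔS = ∫dQ_rev/T = m c ln(T₂/T₁) = 457 × 0.133 × ln(370.55/1121.15) = -67.3 J/K.

ΔS = -67.3 J/K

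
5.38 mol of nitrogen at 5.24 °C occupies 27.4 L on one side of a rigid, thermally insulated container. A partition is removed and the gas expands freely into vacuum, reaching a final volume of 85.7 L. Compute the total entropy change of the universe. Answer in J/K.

For an ideal gas in free expansion Q = 0 and W = 0, so T is unchanged.
Entropy is a state function; using a reversible isothermal path, ΔS_gas = nR ln(V₂/V₁) = 5.38 × 8.314 × ln(85.7/27.4) = 51 J/K.
The insulated surroundings exchange no heat, so ΔS_surr = 0 and ΔS_universe = ΔS_gas.

ΔS_universe = 51 J/K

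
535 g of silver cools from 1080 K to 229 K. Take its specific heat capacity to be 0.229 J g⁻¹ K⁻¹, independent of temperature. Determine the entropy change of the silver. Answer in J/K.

ΔS = -190 J/K

ΔS = ∫dQ_rev/T = m c ln(T₂/T₁) = 535 × 0.229 × ln(229/1080) = -190 J/K.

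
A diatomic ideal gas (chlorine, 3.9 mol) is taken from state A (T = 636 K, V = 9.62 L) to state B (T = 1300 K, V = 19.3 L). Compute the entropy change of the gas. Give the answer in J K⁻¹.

ΔS = 80.5 J/K

Entropy is a state function: ΔS = nC_V ln(T₂/T₁) + nR ln(V₂/V₁), with C_V = 5R/2 = 20.79 J mol⁻¹ K⁻¹ for a diatomic ideal gas.
ΔS = 3.9 × [20.79 × ln(1300/636) + 8.314 × ln(19.3/9.62)] = 80.5 J/K.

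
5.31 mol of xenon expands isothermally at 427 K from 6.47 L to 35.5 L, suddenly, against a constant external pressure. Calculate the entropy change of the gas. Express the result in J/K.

ΔS_gas = 75.2 J/K

Entropy is a state function, so ΔS_gas depends only on the end states.
For an isothermal ideal gas ΔS_gas = nR ln(V₂/V₁) = 5.31 × 8.314 × ln(35.5/6.47) = 75.2 J/K.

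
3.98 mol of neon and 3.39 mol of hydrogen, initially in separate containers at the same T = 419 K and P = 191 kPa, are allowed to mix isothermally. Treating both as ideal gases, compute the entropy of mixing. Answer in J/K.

Mole fractions: x_A = 3.98/7.37 = 0.54, x_B = 0.46.
ΔS_mix = −R(n_A ln x_A + n_B ln x_B) = −8.314 × (3.98 ln 0.54 + 3.39 ln 0.46) = 42.3 J/K.

ΔS_mix = 42.3 J/K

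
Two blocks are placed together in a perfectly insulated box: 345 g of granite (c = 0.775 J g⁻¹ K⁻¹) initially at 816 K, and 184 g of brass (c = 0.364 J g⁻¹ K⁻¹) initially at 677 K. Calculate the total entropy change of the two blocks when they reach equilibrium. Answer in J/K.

Energy balance: T_f = (m₁c₁T₁ + m₂c₂T₂)/(m₁c₁ + m₂c₂) = 788.16 K.
ΔS₁ = m₁c₁ ln(T_f/T₁) = 267.375 × ln(788.16/816) = -9.2828 J/K.
ΔS₂ = m₂c₂ ln(T_f/T₂) = 66.976 × ln(788.16/677) = 10.182 J/K.
ΔS_total = -9.2828 + 10.182 = 0.899 J/K.

ΔS_total = 0.899 J/K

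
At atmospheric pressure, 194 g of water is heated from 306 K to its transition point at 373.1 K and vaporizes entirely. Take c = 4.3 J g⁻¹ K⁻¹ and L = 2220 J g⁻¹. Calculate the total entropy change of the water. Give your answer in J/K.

ΔS = 1320 J/K

Warming step: ΔS₁ = m c ln(T_tr/T_i) = 194 × 4.3 × ln(373.1/306) = 165.4 J/K.
Phase change: ΔS₂ = +mL/T_tr = 194 × 2220 / 373.1 = 1154 J/K.
ΔS_total = (165.4) + (1154) = 1320 J/K.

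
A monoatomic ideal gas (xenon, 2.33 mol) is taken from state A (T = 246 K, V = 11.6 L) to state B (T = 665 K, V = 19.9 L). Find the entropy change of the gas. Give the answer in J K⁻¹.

ΔS = 39.4 J/K

Entropy is a state function: ΔS = nC_V ln(T₂/T₁) + nR ln(V₂/V₁), with C_V = 3R/2 = 12.47 J mol⁻¹ K⁻¹ for a monoatomic ideal gas.
ΔS = 2.33 × [12.47 × ln(665/246) + 8.314 × ln(19.9/11.6)] = 39.4 J/K.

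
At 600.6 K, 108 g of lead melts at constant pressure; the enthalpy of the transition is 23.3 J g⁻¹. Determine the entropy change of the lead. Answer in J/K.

Heat absorbed by the substance: Q = mL = 108 × 23.3 = 2516.4 J.
At constant T, ΔS = Q_rev/T = 2516.4 / 600.6 = 4.19 J/K.

ΔS = 4.19 J/K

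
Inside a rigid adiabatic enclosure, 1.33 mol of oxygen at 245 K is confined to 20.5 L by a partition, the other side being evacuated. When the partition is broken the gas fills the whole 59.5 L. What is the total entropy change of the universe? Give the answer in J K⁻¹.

ΔS_universe = 11.8 J/K

For an ideal gas in free expansion Q = 0 and W = 0, so T is unchanged.
Entropy is a state function; using a reversible isothermal path, ΔS_gas = nR ln(V₂/V₁) = 1.33 × 8.314 × ln(59.5/20.5) = 11.8 J/K.
The insulated surroundings exchange no heat, so ΔS_surr = 0 and ΔS_universe = ΔS_gas.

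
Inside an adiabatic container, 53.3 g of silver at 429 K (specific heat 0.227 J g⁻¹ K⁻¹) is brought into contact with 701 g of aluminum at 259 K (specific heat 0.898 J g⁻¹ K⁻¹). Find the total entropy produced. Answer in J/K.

ΔS_total = 1.79 J/K

Energy balance: T_f = (m₁c₁T₁ + m₂c₂T₂)/(m₁c₁ + m₂c₂) = 262.21 K.
ΔS₁ = m₁c₁ ln(T_f/T₁) = 12.0991 × ln(262.21/429) = -5.957 J/K.
ΔS₂ = m₂c₂ ln(T_f/T₂) = 629.498 × ln(262.21/259) = 7.744 J/K.
ΔS_total = -5.957 + 7.744 = 1.79 J/K.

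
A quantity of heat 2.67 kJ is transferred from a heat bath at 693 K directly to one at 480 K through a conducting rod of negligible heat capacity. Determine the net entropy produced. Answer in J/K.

ΔS_hot = −Q/T_H = −2670/693 = -3.853 J/K and ΔS_cold = +Q/T_C = 2670/480 = 5.562 J/K.
ΔS_total = -3.853 + 5.562 = 1.71 J/K, positive as the second law requires.

ΔS_total = 1.71 J/K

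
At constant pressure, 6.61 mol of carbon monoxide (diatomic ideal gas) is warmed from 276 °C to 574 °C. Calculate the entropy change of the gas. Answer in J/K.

In kelvin: T₁ = 549.15 K, T₂ = 847.15 K. At constant pressure, ΔS = nC_p ln(T₂/T₁) with C_p = 7R/2 = 29.1 J mol⁻¹ K⁻¹.
ΔS = 6.61 × 29.1 × ln(847.15/549.15) = 83.4 J/K.

ΔS = 83.4 J/K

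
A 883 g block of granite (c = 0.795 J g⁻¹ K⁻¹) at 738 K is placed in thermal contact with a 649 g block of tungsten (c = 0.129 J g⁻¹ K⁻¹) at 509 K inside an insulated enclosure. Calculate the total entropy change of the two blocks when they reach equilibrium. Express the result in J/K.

ΔS_total = 4.68 J/K

Energy balance: T_f = (m₁c₁T₁ + m₂c₂T₂)/(m₁c₁ + m₂c₂) = 713.6 K.
ΔS₁ = m₁c₁ ln(T_f/T₁) = 701.985 × ln(713.6/738) = -23.603 J/K.
ΔS₂ = m₂c₂ ln(T_f/T₂) = 83.721 × ln(713.6/509) = 28.287 J/K.
ΔS_total = -23.603 + 28.287 = 4.68 J/K.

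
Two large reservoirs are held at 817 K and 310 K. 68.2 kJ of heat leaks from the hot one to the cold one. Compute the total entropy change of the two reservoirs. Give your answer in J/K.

ΔS_total = 137 J/K

ΔS_hot = −Q/T_H = −68200/817 = -83.48 J/K and ΔS_cold = +Q/T_C = 68200/310 = 220 J/K.
ΔS_total = -83.48 + 220 = 137 J/K, positive as the second law requires.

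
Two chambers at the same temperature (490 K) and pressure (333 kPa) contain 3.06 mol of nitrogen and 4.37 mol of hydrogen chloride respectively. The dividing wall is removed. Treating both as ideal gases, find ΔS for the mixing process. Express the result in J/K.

Mole fractions: x_A = 3.06/7.43 = 0.412, x_B = 0.588.
ΔS_mix = −R(n_A ln x_A + n_B ln x_B) = −8.314 × (3.06 ln 0.412 + 4.37 ln 0.588) = 41.9 J/K.

ΔS_mix = 41.9 J/K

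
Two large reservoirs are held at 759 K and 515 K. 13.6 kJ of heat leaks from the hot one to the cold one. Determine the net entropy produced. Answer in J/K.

ΔS_total = 8.49 J/K

ΔS_hot = −Q/T_H = −13600/759 = -17.92 J/K and ΔS_cold = +Q/T_C = 13600/515 = 26.41 J/K.
ΔS_total = -17.92 + 26.41 = 8.49 J/K, positive as the second law requires.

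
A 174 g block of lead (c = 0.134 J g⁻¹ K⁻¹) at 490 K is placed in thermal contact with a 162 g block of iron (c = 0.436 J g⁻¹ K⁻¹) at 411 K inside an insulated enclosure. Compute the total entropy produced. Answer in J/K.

ΔS_total = 0.279 J/K

Energy balance: T_f = (m₁c₁T₁ + m₂c₂T₂)/(m₁c₁ + m₂c₂) = 430.61 K.
ΔS₁ = m₁c₁ ln(T_f/T₁) = 23.316 × ln(430.61/490) = -3.013 J/K.
ΔS₂ = m₂c₂ ln(T_f/T₂) = 70.632 × ln(430.61/411) = 3.292 J/K.
ΔS_total = -3.013 + 3.292 = 0.279 J/K.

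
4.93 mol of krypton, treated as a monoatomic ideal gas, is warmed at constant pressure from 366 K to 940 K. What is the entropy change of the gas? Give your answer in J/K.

At constant pressure, ΔS = nC_p ln(T₂/T₁) with C_p = 5R/2 = 20.79 J mol⁻¹ K⁻¹.
ΔS = 4.93 × 20.79 × ln(940/366) = 96.7 J/K.

ΔS = 96.7 J/K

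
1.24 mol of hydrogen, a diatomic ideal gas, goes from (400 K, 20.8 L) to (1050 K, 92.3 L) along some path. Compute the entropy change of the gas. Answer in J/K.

Entropy is a state function: ΔS = nC_V ln(T₂/T₁) + nR ln(V₂/V₁), with C_V = 5R/2 = 20.79 J mol⁻¹ K⁻¹ for a diatomic ideal gas.
ΔS = 1.24 × [20.79 × ln(1050/400) + 8.314 × ln(92.3/20.8)] = 40.2 J/K.

ΔS = 40.2 J/K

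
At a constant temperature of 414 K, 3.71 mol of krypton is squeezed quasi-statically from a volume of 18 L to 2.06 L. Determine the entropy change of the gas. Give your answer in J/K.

For an isothermal ideal gas ΔS_gas = nR ln(V₂/V₁) = 3.71 × 8.314 × ln(2.06/18) = -66.9 J/K.

ΔS_gas = -66.9 J/K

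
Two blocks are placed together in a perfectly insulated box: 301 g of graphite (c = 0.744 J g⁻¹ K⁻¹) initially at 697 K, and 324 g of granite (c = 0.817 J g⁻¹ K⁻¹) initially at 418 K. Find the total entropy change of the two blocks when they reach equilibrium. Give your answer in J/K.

Energy balance: T_f = (m₁c₁T₁ + m₂c₂T₂)/(m₁c₁ + m₂c₂) = 545.86 K.
ΔS₁ = m₁c₁ ln(T_f/T₁) = 223.944 × ln(545.86/697) = -54.74 J/K.
ΔS₂ = m₂c₂ ln(T_f/T₂) = 264.708 × ln(545.86/418) = 70.65 J/K.
ΔS_total = -54.74 + 70.65 = 15.9 J/K.

ΔS_total = 15.9 J/K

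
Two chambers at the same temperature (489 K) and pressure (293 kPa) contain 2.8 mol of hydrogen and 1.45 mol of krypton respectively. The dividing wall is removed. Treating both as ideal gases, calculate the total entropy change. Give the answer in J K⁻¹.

ΔS_mix = 22.7 J/K

Mole fractions: x_A = 2.8/4.25 = 0.659, x_B = 0.341.
ΔS_mix = −R(n_A ln x_A + n_B ln x_B) = −8.314 × (2.8 ln 0.659 + 1.45 ln 0.341) = 22.7 J/K.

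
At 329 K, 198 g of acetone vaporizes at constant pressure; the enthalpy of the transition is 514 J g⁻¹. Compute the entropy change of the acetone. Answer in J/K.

ΔS = 309 J/K

Heat absorbed by the substance: Q = mL = 198 × 514 = 101772 J.
At constant T, ΔS = Q_rev/T = 101772 / 329 = 309 J/K.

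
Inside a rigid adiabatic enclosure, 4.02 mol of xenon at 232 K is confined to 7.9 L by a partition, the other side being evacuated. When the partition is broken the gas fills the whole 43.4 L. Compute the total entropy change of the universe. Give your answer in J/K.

For an ideal gas in free expansion Q = 0 and W = 0, so T is unchanged.
Entropy is a state function; using a reversible isothermal path, ΔS_gas = nR ln(V₂/V₁) = 4.02 × 8.314 × ln(43.4/7.9) = 56.9 J/K.
The insulated surroundings exchange no heat, so ΔS_surr = 0 and ΔS_universe = ΔS_gas.

ΔS_universe = 56.9 J/K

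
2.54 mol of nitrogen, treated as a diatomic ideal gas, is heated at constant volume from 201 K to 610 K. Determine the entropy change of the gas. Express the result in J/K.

At constant volume, ΔS = nC_V ln(T₂/T₁) with C_V = 5R/2 = 20.79 J mol⁻¹ K⁻¹.
ΔS = 2.54 × 20.79 × ln(610/201) = 58.6 J/K.

ΔS = 58.6 J/K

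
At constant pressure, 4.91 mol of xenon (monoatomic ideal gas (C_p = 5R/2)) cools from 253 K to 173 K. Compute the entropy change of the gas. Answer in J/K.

At constant pressure, ΔS = nC_p ln(T₂/T₁) with C_p = 5R/2 = 20.79 J mol⁻¹ K⁻¹.
ΔS = 4.91 × 20.79 × ln(173/253) = -38.8 J/K.

ΔS = -38.8 J/K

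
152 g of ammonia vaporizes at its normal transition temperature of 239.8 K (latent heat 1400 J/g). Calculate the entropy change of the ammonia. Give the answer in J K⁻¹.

Heat absorbed by the substance: Q = mL = 152 × 1400 = 212800 J.
At constant T, ΔS = Q_rev/T = 212800 / 239.8 = 887 J/K.

ΔS = 887 J/K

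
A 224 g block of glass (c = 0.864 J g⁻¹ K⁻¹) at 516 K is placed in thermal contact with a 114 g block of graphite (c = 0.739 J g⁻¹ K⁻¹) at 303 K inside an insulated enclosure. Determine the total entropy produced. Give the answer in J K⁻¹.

ΔS_total = 7.7 J/K

Energy balance: T_f = (m₁c₁T₁ + m₂c₂T₂)/(m₁c₁ + m₂c₂) = 451.4 K.
ΔS₁ = m₁c₁ ln(T_f/T₁) = 193.536 × ln(451.4/516) = -25.886 J/K.
ΔS₂ = m₂c₂ ln(T_f/T₂) = 84.246 × ln(451.4/303) = 33.582 J/K.
ΔS_total = -25.886 + 33.582 = 7.7 J/K.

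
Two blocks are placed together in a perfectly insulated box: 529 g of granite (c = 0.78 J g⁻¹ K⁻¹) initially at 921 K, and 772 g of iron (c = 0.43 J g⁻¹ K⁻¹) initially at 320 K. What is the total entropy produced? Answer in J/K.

Energy balance: T_f = (m₁c₁T₁ + m₂c₂T₂)/(m₁c₁ + m₂c₂) = 653.05 K.
ΔS₁ = m₁c₁ ln(T_f/T₁) = 412.62 × ln(653.05/921) = -141.9 J/K.
ΔS₂ = m₂c₂ ln(T_f/T₂) = 331.96 × ln(653.05/320) = 236.8 J/K.
ΔS_total = -141.9 + 236.8 = 94.9 J/K.

ΔS_total = 94.9 J/K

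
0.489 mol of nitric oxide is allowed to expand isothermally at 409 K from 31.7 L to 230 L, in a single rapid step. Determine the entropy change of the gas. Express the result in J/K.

ΔS_gas = 8.06 J/K

Entropy is a state function, so ΔS_gas depends only on the end states.
For an isothermal ideal gas ΔS_gas = nR ln(V₂/V₁) = 0.489 × 8.314 × ln(230/31.7) = 8.06 J/K.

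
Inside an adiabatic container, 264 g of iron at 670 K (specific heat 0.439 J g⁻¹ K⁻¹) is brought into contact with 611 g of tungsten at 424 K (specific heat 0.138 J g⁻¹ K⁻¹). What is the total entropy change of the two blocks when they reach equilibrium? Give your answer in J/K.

ΔS_total = 4.95 J/K

Energy balance: T_f = (m₁c₁T₁ + m₂c₂T₂)/(m₁c₁ + m₂c₂) = 566.4 K.
ΔS₁ = m₁c₁ ln(T_f/T₁) = 115.896 × ln(566.4/670) = -19.47 J/K.
ΔS₂ = m₂c₂ ln(T_f/T₂) = 84.318 × ln(566.4/424) = 24.42 J/K.
ΔS_total = -19.47 + 24.42 = 4.95 J/K.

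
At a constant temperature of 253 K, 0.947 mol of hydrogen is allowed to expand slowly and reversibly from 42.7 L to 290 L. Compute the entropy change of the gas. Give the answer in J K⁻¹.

ΔS_gas = 15.1 J/K

For an isothermal ideal gas ΔS_gas = nR ln(V₂/V₁) = 0.947 × 8.314 × ln(290/42.7) = 15.1 J/K.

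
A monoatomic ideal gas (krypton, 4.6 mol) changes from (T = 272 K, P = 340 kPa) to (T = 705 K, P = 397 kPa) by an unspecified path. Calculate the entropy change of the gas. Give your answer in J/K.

ΔS = nC_p ln(T₂/T₁) − nR ln(P₂/P₁), with C_p = 5R/2 = 20.79 J mol⁻¹ K⁻¹ for a monoatomic ideal gas.
ΔS = 4.6 × [20.79 × ln(705/272) − 8.314 × ln(397/340)] = 85.1 J/K.

ΔS = 85.1 J/K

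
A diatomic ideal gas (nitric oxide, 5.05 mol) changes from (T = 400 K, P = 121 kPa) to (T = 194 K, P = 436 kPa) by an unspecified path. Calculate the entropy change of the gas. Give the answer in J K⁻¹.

ΔS = -160 J/K

ΔS = nC_p ln(T₂/T₁) − nR ln(P₂/P₁), with C_p = 7R/2 = 29.1 J mol⁻¹ K⁻¹ for a diatomic ideal gas.
ΔS = 5.05 × [29.1 × ln(194/400) − 8.314 × ln(436/121)] = -160 J/K.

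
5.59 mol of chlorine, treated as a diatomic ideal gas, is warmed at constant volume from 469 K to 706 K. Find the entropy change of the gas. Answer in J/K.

At constant volume, ΔS = nC_V ln(T₂/T₁) with C_V = 5R/2 = 20.79 J mol⁻¹ K⁻¹.
ΔS = 5.59 × 20.79 × ln(706/469) = 47.5 J/K.

ΔS = 47.5 J/K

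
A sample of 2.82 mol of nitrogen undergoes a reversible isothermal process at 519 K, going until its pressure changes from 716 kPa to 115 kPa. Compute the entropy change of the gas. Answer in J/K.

ΔS_gas = 42.9 J/K

For an isothermal ideal gas ΔS_gas = nR ln(P₁/P₂) = 2.82 × 8.314 × ln(716/115) = 42.9 J/K.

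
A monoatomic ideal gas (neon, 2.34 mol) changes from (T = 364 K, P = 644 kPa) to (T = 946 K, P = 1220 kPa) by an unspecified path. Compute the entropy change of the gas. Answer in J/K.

ΔS = 34 J/K

ΔS = nC_p ln(T₂/T₁) − nR ln(P₂/P₁), with C_p = 5R/2 = 20.79 J mol⁻¹ K⁻¹ for a monoatomic ideal gas.
ΔS = 2.34 × [20.79 × ln(946/364) − 8.314 × ln(1220/644)] = 34 J/K.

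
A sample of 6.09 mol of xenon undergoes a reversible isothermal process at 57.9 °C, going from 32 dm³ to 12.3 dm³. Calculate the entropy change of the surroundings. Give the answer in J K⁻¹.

ΔS_surr = 48.4 J/K

For an isothermal ideal gas ΔS_gas = nR ln(V₂/V₁) = 6.09 × 8.314 × ln(12.3/32) = -48.4 J/K.
The process is reversible, so ΔS_surr = −ΔS_gas = 48.4 J/K and ΔS_universe = 0.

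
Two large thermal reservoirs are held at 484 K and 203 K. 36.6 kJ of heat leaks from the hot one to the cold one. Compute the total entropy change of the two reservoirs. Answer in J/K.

ΔS_total = 105 J/K

ΔS_hot = −Q/T_H = −36600/484 = -75.62 J/K and ΔS_cold = +Q/T_C = 36600/203 = 180.3 J/K.
ΔS_total = -75.62 + 180.3 = 105 J/K, positive as the second law requires.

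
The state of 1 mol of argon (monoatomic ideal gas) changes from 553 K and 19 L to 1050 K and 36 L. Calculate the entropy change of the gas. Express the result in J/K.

ΔS = 13.3 J/K

Entropy is a state function: ΔS = nC_V ln(T₂/T₁) + nR ln(V₂/V₁), with C_V = 3R/2 = 12.47 J mol⁻¹ K⁻¹ for a monoatomic ideal gas.
ΔS = 1 × [12.47 × ln(1050/553) + 8.314 × ln(36/19)] = 13.3 J/K.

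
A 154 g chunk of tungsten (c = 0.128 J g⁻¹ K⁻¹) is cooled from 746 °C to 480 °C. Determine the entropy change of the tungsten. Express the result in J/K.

In kelvin: T₁ = 1019.15 K, T₂ = 753.15 K. ΔS = ∫dQ_rev/T = m c ln(T₂/T₁) = 154 × 0.128 × ln(753.15/1019.15) = -5.96 J/K.

ΔS = -5.96 J/K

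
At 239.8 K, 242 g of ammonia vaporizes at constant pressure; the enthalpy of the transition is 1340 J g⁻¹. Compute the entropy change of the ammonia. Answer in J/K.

Heat absorbed by the substance: Q = mL = 242 × 1340 = 324280 J.
At constant T, ΔS = Q_rev/T = 324280 / 239.8 = 1350 J/K.

ΔS = 1350 J/K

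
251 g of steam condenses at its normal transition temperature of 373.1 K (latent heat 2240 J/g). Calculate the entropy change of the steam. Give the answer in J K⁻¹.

ΔS = -1510 J/K

Heat released by the substance: Q = −mL = −251 × 2240 = −562240 J.
At constant T, ΔS = Q_rev/T = −562240 / 373.1 = -1510 J/K.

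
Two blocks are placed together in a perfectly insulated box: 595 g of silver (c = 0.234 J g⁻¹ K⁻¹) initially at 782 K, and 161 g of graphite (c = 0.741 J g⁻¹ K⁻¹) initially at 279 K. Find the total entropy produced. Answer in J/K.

Energy balance: T_f = (m₁c₁T₁ + m₂c₂T₂)/(m₁c₁ + m₂c₂) = 549.89 K.
ΔS₁ = m₁c₁ ln(T_f/T₁) = 139.23 × ln(549.89/782) = -49.03 J/K.
ΔS₂ = m₂c₂ ln(T_f/T₂) = 119.301 × ln(549.89/279) = 80.95 J/K.
ΔS_total = -49.03 + 80.95 = 31.9 J/K.

ΔS_total = 31.9 J/K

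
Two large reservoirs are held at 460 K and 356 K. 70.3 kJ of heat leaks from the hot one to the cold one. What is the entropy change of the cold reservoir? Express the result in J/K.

ΔS_cold = 197 J/K

The cold reservoir gains heat Q, so ΔS_cold = +Q/T_C = 70300/356 = 197 J/K.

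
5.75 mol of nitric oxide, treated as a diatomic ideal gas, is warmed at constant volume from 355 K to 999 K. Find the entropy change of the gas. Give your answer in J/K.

ΔS = 124 J/K

At constant volume, ΔS = nC_V ln(T₂/T₁) with C_V = 5R/2 = 20.79 J mol⁻¹ K⁻¹.
ΔS = 5.75 × 20.79 × ln(999/355) = 124 J/K.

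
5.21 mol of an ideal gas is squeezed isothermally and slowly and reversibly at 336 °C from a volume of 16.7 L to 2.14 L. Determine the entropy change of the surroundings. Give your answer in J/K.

For an isothermal ideal gas ΔS_gas = nR ln(V₂/V₁) = 5.21 × 8.314 × ln(2.14/16.7) = -89 J/K.
The process is reversible, so ΔS_surr = −ΔS_gas = 89 J/K and ΔS_universe = 0.

ΔS_surr = 89 J/K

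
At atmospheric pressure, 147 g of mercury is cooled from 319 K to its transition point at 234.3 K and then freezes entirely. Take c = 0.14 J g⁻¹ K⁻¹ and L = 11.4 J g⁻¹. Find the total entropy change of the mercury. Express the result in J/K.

ΔS = -13.5 J/K

Cooling step: ΔS₁ = m c ln(T_tr/T_i) = 147 × 0.14 × ln(234.3/319) = -6.351 J/K.
Phase change: ΔS₂ = −mL/T_tr = −147 × 11.4 / 234.3 = -7.152 J/K.
ΔS_total = (-6.351) + (-7.152) = -13.5 J/K.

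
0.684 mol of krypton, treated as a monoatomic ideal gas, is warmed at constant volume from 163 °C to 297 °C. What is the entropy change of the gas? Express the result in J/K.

In kelvin: T₁ = 436.15 K, T₂ = 570.15 K. At constant volume, ΔS = nC_V ln(T₂/T₁) with C_V = 3R/2 = 12.47 J mol⁻¹ K⁻¹.
ΔS = 0.684 × 12.47 × ln(570.15/436.15) = 2.29 J/K.

ΔS = 2.29 J/K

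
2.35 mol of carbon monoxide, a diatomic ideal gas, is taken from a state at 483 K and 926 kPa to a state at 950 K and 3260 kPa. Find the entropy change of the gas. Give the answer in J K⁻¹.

ΔS = nC_p ln(T₂/T₁) − nR ln(P₂/P₁), with C_p = 7R/2 = 29.1 J mol⁻¹ K⁻¹ for a diatomic ideal gas.
ΔS = 2.35 × [29.1 × ln(950/483) − 8.314 × ln(3260/926)] = 21.7 J/K.

ΔS = 21.7 J/K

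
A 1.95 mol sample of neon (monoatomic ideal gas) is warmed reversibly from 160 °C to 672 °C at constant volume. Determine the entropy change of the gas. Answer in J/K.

In kelvin: T₁ = 433.15 K, T₂ = 945.15 K. At constant volume, ΔS = nC_V ln(T₂/T₁) with C_V = 3R/2 = 12.47 J mol⁻¹ K⁻¹.
ΔS = 1.95 × 12.47 × ln(945.15/433.15) = 19 J/K.

ΔS = 19 J/K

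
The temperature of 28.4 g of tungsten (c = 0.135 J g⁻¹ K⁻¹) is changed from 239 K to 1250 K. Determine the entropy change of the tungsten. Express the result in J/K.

ΔS = ∫dQ_rev/T = m c ln(T₂/T₁) = 28.4 × 0.135 × ln(1250/239) = 6.34 J/K.

ΔS = 6.34 J/K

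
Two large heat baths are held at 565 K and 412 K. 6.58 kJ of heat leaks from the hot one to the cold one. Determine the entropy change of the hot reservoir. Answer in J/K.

ΔS_hot = -11.6 J/K

The hot reservoir loses heat Q, so ΔS_hot = −Q/T_H = −6580/565 = -11.6 J/K.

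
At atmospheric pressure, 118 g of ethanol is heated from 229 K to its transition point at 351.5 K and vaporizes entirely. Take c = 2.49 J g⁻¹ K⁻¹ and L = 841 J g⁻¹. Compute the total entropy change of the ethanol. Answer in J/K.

Warming step: ΔS₁ = m c ln(T_tr/T_i) = 118 × 2.49 × ln(351.5/229) = 125.9 J/K.
Phase change: ΔS₂ = +mL/T_tr = 118 × 841 / 351.5 = 282.3 J/K.
ΔS_total = (125.9) + (282.3) = 408 J/K.

ΔS = 408 J/K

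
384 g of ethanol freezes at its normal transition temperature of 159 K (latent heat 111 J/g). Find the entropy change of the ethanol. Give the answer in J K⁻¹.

Heat released by the substance: Q = −mL = −384 × 111 = −42624 J.
At constant T, ΔS = Q_rev/T = −42624 / 159 = -268 J/K.

ΔS = -268 J/K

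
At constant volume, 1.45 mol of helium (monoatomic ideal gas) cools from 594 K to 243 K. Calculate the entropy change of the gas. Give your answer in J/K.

ΔS = -16.2 J/K

At constant volume, ΔS = nC_V ln(T₂/T₁) with C_V = 3R/2 = 12.47 J mol⁻¹ K⁻¹.
ΔS = 1.45 × 12.47 × ln(243/594) = -16.2 J/K.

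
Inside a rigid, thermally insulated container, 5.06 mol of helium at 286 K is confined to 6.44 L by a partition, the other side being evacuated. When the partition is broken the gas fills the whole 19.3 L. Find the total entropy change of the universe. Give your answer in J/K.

For an ideal gas in free expansion Q = 0 and W = 0, so T is unchanged.
Entropy is a state function; using a reversible isothermal path, ΔS_gas = nR ln(V₂/V₁) = 5.06 × 8.314 × ln(19.3/6.44) = 46.2 J/K.
The insulated surroundings exchange no heat, so ΔS_surr = 0 and ΔS_universe = ΔS_gas.

ΔS_universe = 46.2 J/K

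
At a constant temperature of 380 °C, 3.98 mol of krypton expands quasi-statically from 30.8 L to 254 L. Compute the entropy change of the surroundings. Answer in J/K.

For an isothermal ideal gas ΔS_gas = nR ln(V₂/V₁) = 3.98 × 8.314 × ln(254/30.8) = 69.8 J/K.
The process is reversible, so ΔS_surr = −ΔS_gas = -69.8 J/K and ΔS_universe = 0.

ΔS_surr = -69.8 J/K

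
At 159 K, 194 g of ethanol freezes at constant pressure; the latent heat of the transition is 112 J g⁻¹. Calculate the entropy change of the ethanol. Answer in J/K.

ΔS = -137 J/K

Heat released by the substance: Q = −mL = −194 × 112 = −21728 J.
At constant T, ΔS = Q_rev/T = −21728 / 159 = -137 J/K.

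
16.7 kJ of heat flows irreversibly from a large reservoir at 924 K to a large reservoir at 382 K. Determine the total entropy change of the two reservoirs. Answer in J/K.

ΔS_total = 25.6 J/K

ΔS_hot = −Q/T_H = −16700/924 = -18.07 J/K and ΔS_cold = +Q/T_C = 16700/382 = 43.72 J/K.
ΔS_total = -18.07 + 43.72 = 25.6 J/K, positive as the second law requires.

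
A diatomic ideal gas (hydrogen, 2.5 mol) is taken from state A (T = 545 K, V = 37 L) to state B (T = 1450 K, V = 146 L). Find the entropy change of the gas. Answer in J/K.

ΔS = 79.4 J/K

Entropy is a state function: ΔS = nC_V ln(T₂/T₁) + nR ln(V₂/V₁), with C_V = 5R/2 = 20.79 J mol⁻¹ K⁻¹ for a diatomic ideal gas.
ΔS = 2.5 × [20.79 × ln(1450/545) + 8.314 × ln(146/37)] = 79.4 J/K.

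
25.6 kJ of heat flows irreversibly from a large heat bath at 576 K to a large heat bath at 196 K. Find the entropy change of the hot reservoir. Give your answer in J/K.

The hot reservoir loses heat Q, so ΔS_hot = −Q/T_H = −25600/576 = -44.4 J/K.

ΔS_hot = -44.4 J/K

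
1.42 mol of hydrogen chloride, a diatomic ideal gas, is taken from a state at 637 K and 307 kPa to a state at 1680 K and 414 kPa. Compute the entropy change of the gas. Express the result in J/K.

ΔS = nC_p ln(T₂/T₁) − nR ln(P₂/P₁), with C_p = 7R/2 = 29.1 J mol⁻¹ K⁻¹ for a diatomic ideal gas.
ΔS = 1.42 × [29.1 × ln(1680/637) − 8.314 × ln(414/307)] = 36.5 J/K.

ΔS = 36.5 J/K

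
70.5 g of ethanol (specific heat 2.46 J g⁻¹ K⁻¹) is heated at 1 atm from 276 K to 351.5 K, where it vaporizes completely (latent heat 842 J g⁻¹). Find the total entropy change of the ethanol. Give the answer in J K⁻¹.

Warming step: ΔS₁ = m c ln(T_tr/T_i) = 70.5 × 2.46 × ln(351.5/276) = 41.94 J/K.
Phase change: ΔS₂ = +mL/T_tr = 70.5 × 842 / 351.5 = 168.9 J/K.
ΔS_total = (41.94) + (168.9) = 211 J/K.

ΔS = 211 J/K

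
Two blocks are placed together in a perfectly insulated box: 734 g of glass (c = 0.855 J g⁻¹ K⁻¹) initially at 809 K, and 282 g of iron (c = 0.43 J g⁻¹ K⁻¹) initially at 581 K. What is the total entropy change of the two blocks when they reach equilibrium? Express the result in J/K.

ΔS_total = 5.16 J/K

Energy balance: T_f = (m₁c₁T₁ + m₂c₂T₂)/(m₁c₁ + m₂c₂) = 772.08 K.
ΔS₁ = m₁c₁ ln(T_f/T₁) = 627.57 × ln(772.08/809) = -29.315 J/K.
ΔS₂ = m₂c₂ ln(T_f/T₂) = 121.26 × ln(772.08/581) = 34.479 J/K.
ΔS_total = -29.315 + 34.479 = 5.16 J/K.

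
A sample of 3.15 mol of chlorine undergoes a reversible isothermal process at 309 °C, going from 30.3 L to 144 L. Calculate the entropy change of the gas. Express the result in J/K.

For an isothermal ideal gas ΔS_gas = nR ln(V₂/V₁) = 3.15 × 8.314 × ln(144/30.3) = 40.8 J/K.

ΔS_gas = 40.8 J/K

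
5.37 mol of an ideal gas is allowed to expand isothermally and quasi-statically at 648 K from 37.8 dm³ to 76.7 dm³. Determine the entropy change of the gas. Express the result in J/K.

ΔS_gas = 31.6 J/K

For an isothermal ideal gas ΔS_gas = nR ln(V₂/V₁) = 5.37 × 8.314 × ln(76.7/37.8) = 31.6 J/K.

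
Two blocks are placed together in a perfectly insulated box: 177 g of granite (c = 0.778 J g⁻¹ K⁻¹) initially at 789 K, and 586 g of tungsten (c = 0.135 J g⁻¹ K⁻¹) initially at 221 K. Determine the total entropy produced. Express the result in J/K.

ΔS_total = 34.6 J/K

Energy balance: T_f = (m₁c₁T₁ + m₂c₂T₂)/(m₁c₁ + m₂c₂) = 581.75 K.
ΔS₁ = m₁c₁ ln(T_f/T₁) = 137.706 × ln(581.75/789) = -41.96 J/K.
ΔS₂ = m₂c₂ ln(T_f/T₂) = 79.11 × ln(581.75/221) = 76.57 J/K.
ΔS_total = -41.96 + 76.57 = 34.6 J/K.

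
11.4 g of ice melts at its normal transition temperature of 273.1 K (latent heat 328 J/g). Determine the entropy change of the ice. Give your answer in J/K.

ΔS = 13.7 J/K

Heat absorbed by the substance: Q = mL = 11.4 × 328 = 3739.2 J.
At constant T, ΔS = Q_rev/T = 3739.2 / 273.1 = 13.7 J/K.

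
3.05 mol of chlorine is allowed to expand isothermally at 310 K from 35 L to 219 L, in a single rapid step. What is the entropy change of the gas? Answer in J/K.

ΔS_gas = 46.5 J/K

Entropy is a state function, so ΔS_gas depends only on the end states.
For an isothermal ideal gas ΔS_gas = nR ln(V₂/V₁) = 3.05 × 8.314 × ln(219/35) = 46.5 J/K.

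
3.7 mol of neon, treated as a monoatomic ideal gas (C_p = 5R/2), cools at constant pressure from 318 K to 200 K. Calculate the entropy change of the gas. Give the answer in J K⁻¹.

At constant pressure, ΔS = nC_p ln(T₂/T₁) with C_p = 5R/2 = 20.79 J mol⁻¹ K⁻¹.
ΔS = 3.7 × 20.79 × ln(200/318) = -35.7 J/K.

ΔS = -35.7 J/K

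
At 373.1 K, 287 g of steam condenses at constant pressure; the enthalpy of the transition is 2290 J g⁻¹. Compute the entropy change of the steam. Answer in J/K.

ΔS = -1760 J/K

Heat released by the substance: Q = −mL = −287 × 2290 = −657230 J.
At constant T, ΔS = Q_rev/T = −657230 / 373.1 = -1760 J/K.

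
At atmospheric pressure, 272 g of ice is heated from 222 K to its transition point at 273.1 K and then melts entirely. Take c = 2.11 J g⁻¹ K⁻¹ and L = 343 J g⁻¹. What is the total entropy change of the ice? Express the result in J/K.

ΔS = 461 J/K

Warming step: ΔS₁ = m c ln(T_tr/T_i) = 272 × 2.11 × ln(273.1/222) = 118.89 J/K.
Phase change: ΔS₂ = +mL/T_tr = 272 × 343 / 273.1 = 341.62 J/K.
ΔS_total = (118.89) + (341.62) = 461 J/K.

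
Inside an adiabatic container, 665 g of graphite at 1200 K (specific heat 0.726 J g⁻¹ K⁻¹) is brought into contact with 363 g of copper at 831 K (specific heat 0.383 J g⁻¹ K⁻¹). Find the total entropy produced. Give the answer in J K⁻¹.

Energy balance: T_f = (m₁c₁T₁ + m₂c₂T₂)/(m₁c₁ + m₂c₂) = 1117.5 K.
ΔS₁ = m₁c₁ ln(T_f/T₁) = 482.79 × ln(1117.5/1200) = -34.39 J/K.
ΔS₂ = m₂c₂ ln(T_f/T₂) = 139.029 × ln(1117.5/831) = 41.18 J/K.
ΔS_total = -34.39 + 41.18 = 6.79 J/K.

ΔS_total = 6.79 J/K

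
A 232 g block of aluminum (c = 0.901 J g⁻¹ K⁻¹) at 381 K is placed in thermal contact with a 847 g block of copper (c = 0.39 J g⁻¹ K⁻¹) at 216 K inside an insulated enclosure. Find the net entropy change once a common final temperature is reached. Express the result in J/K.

ΔS_total = 21.2 J/K

Energy balance: T_f = (m₁c₁T₁ + m₂c₂T₂)/(m₁c₁ + m₂c₂) = 279.95 K.
ΔS₁ = m₁c₁ ln(T_f/T₁) = 209.032 × ln(279.95/381) = -64.42 J/K.
ΔS₂ = m₂c₂ ln(T_f/T₂) = 330.33 × ln(279.95/216) = 85.66 J/K.
ΔS_total = -64.42 + 85.66 = 21.2 J/K.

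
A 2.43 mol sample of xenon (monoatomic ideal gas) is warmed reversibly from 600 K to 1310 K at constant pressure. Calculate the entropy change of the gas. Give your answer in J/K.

At constant pressure, ΔS = nC_p ln(T₂/T₁) with C_p = 5R/2 = 20.79 J mol⁻¹ K⁻¹.
ΔS = 2.43 × 20.79 × ln(1310/600) = 39.4 J/K.

ΔS = 39.4 J/K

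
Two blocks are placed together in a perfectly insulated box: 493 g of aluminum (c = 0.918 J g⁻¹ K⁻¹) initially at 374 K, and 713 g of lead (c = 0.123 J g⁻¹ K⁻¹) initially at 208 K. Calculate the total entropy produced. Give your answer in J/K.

ΔS_total = 11.1 J/K

Energy balance: T_f = (m₁c₁T₁ + m₂c₂T₂)/(m₁c₁ + m₂c₂) = 347.05 K.
ΔS₁ = m₁c₁ ln(T_f/T₁) = 452.574 × ln(347.05/374) = -33.84 J/K.
ΔS₂ = m₂c₂ ln(T_f/T₂) = 87.699 × ln(347.05/208) = 44.9 J/K.
ΔS_total = -33.84 + 44.9 = 11.1 J/K.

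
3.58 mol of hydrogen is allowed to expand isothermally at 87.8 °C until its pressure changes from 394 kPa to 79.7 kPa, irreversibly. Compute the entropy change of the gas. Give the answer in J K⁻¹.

ΔS_gas = 47.6 J/K

Entropy is a state function, so ΔS_gas depends only on the end states.
For an isothermal ideal gas ΔS_gas = nR ln(P₁/P₂) = 3.58 × 8.314 × ln(394/79.7) = 47.6 J/K.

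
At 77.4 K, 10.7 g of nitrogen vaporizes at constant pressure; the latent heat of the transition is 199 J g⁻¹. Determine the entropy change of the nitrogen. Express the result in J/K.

ΔS = 27.5 J/K

Heat absorbed by the substance: Q = mL = 10.7 × 199 = 2129.3 J.
At constant T, ΔS = Q_rev/T = 2129.3 / 77.4 = 27.5 J/K.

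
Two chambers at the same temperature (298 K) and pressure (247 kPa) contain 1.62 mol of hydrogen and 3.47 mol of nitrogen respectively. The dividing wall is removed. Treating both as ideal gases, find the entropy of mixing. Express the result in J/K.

Mole fractions: x_A = 1.62/5.09 = 0.318, x_B = 0.682.
ΔS_mix = −R(n_A ln x_A + n_B ln x_B) = −8.314 × (1.62 ln 0.318 + 3.47 ln 0.682) = 26.5 J/K.

ΔS_mix = 26.5 J/K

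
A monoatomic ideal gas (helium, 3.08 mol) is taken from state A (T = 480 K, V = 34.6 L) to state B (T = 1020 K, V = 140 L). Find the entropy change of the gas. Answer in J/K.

Entropy is a state function: ΔS = nC_V ln(T₂/T₁) + nR ln(V₂/V₁), with C_V = 3R/2 = 12.47 J mol⁻¹ K⁻¹ for a monoatomic ideal gas.
ΔS = 3.08 × [12.47 × ln(1020/480) + 8.314 × ln(140/34.6)] = 64.7 J/K.

ΔS = 64.7 J/K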